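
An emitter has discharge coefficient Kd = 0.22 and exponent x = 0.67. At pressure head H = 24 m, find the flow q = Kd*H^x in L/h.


q = Kd * H^x = 0.22 * 24^0.67 = 0.22 * 8.408945

1.8500 L/h


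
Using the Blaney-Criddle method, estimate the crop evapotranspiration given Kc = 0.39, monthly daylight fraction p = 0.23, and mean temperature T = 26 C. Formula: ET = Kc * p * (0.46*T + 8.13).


ET = Kc * p * (0.46*T + 8.13)
ET = 0.39 * 0.23 * (0.46*26 + 8.13)
ET = 0.39 * 0.23 * 20.0900

1.8021 mm/day


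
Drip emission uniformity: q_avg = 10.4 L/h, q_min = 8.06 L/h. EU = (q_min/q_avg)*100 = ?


EU = (q_min/q_avg)*100 = (8.06/10.4)*100 = 77.5000%

77.5000 %


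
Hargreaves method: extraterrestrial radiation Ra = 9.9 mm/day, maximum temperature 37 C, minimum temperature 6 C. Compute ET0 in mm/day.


Tmean = (Tmax + Tmin)/2 = (37 + 6)/2 = 21.5
ET0 = 0.0023 * 9.9 * (21.5 + 17.8) * sqrt(37 - 6)
ET0 = 0.0023 * 9.9 * 39.3 * 5.567764

4.9824 mm/day


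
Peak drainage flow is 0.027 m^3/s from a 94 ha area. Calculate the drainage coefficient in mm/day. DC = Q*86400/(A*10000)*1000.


DC = Q * 86400 / (A * 10000) * 1000
DC = 0.027 * 86400 / (94 * 10000) * 1000
DC = 2332800.0000 / 940000

2.4817 mm/day


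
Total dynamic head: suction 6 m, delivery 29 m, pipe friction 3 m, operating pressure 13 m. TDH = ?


TDH = Hs + Hd + hf + Hp = 6 + 29 + 3 + 13 = 51

51 m


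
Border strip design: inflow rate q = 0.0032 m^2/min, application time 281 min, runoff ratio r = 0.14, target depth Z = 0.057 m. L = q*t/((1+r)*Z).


L = q*t/((1+r)*Z)
L = 0.0032*281/((1+0.14)*0.057)
L = 0.8992/0.06498

13.8381 m


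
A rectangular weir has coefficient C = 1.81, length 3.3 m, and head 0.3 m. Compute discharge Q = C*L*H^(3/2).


Q = C * L * H^(3/2) = 1.81 * 3.3 * 0.3^1.5 = 1.81 * 3.3 * 0.164317

0.9815 m^3/s


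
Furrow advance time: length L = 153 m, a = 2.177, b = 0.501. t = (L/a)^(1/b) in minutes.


t = (L/a)^(1/b)
t = (153/2.177)^(1/0.501)
t = 70.280202^(1/0.501)

4856.1648 min


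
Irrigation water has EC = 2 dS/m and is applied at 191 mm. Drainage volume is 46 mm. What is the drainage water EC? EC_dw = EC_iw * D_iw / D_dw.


EC_dw = EC_iw * D_iw / D_dw
EC_dw = 2 * 191 / 46
EC_dw = 382 / 46

8.3043 dS/m


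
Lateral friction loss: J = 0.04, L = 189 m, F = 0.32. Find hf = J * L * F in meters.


hf = J * L * F = 0.04 * 189 * 0.32 = 2.4192 m

2.4192 m


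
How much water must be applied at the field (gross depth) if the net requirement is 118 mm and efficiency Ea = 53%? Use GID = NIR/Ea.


Ea = 53% = 0.53
GID = NIR / Ea = 118 / 0.53 = 222.6415 mm

222.6415 mm


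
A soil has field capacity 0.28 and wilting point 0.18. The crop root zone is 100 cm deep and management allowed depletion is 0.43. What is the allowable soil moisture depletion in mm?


SMD = (FC - PWP) * d * MAD * 10
SMD = (0.28 - 0.18) * 100 * 0.43 * 10
SMD = 0.1000 * 100 * 0.43 * 10

43.0000 mm


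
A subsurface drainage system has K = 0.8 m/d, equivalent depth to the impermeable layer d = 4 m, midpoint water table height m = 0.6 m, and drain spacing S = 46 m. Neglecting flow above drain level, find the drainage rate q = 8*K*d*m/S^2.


q = 8*K*d*m/S^2
q = 8*0.8*4*0.6/46^2
q = 15.3600 / 2116

0.0073 m/d


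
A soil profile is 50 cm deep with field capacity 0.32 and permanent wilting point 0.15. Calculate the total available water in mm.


AWC = (FC - PWP) * d * 10
AWC = (0.32 - 0.15) * 50 * 10
AWC = 0.1700 * 50 * 10

85.0000 mm


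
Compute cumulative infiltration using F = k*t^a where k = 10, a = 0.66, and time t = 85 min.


F = k * t^a = 10 * 85^0.66
F = 10 * 18.767935

187.6793 mm


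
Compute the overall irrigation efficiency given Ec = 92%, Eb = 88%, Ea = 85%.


Ec = 0.92, Eb = 0.88, Ea = 0.85
E = 0.92 * 0.88 * 0.85 * 100 = 68.8160%

68.8160 %


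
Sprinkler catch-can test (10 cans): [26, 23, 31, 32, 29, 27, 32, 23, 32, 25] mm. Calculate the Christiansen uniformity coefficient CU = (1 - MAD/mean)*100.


mean = 28.000000 mm
MAD = 3.200000 mm
CU = (1 - 3.200000/28.000000)*100

88.5714 %


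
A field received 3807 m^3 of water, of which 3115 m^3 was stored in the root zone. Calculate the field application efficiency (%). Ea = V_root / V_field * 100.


Ea = V_root / V_field * 100 = 3115 / 3807 * 100 = 81.8230%

81.8230 %


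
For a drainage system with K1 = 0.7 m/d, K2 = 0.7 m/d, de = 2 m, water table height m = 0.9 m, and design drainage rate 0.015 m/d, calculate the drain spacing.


S^2 = 8*K2*de*m/q + 4*K1*m^2/q
S^2 = 8*0.7*2*0.9/0.015 + 4*0.7*0.9^2/0.015
S = sqrt(823.2000)

28.6915 m


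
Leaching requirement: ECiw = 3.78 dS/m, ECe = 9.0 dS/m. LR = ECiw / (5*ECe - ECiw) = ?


LR = ECiw / (5*ECe - ECiw)
LR = 3.78 / (5*9.0 - 3.78)
LR = 3.78 / 41.2200

0.0917


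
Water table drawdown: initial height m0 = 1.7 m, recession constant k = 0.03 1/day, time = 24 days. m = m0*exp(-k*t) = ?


m = m0 * exp(-k*t)
m = 1.7 * exp(-0.03 * 24)
m = 1.7 * exp(-0.7200)

0.8275 m


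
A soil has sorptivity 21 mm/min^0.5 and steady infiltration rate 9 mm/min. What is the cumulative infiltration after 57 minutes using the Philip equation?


F = S*sqrt(t) + A*t
F = 21*sqrt(57) + 9*57
F = 21*7.549834 + 513

671.5465 mm


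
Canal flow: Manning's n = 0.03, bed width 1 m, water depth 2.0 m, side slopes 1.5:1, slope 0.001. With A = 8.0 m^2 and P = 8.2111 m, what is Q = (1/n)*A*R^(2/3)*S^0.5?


R = A/P = 8.0/8.2111 = 0.974291
Q = (1/0.03) * 8.0 * 0.974291^(2/3) * 0.001^0.5

8.2876 m^3/s


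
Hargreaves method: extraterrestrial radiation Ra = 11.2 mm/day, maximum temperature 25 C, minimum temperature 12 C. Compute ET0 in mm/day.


Tmean = (Tmax + Tmin)/2 = (25 + 12)/2 = 18.5
ET0 = 0.0023 * 11.2 * (18.5 + 17.8) * sqrt(25 - 12)
ET0 = 0.0023 * 11.2 * 36.3 * 3.605551

3.3715 mm/day


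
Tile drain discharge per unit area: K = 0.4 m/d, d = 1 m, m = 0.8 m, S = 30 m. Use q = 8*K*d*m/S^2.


q = 8*K*d*m/S^2
q = 8*0.4*1*0.8/30^2
q = 2.5600 / 900

0.0028 m/d


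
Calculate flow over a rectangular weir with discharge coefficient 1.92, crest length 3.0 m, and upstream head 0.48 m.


Q = C * L * H^(3/2) = 1.92 * 3.0 * 0.48^1.5 = 1.92 * 3.0 * 0.332554

1.9155 m^3/s


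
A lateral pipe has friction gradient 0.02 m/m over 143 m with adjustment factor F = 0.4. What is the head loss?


hf = J * L * F = 0.02 * 143 * 0.4 = 1.1440 m

1.1440 m


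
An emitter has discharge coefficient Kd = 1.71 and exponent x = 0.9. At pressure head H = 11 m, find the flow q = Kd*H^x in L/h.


q = Kd * H^x = 1.71 * 11^0.9 = 1.71 * 8.654728

14.7996 L/h


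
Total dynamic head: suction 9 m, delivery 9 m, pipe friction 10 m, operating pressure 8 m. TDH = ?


TDH = Hs + Hd + hf + Hp = 9 + 9 + 10 + 8 = 36

36 m


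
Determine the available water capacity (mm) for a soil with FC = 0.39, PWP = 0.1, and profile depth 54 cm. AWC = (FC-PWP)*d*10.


AWC = (FC - PWP) * d * 10
AWC = (0.39 - 0.1) * 54 * 10
AWC = 0.2900 * 54 * 10

156.6000 mm


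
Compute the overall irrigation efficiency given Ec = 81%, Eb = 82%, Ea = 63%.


Ec = 0.81, Eb = 0.82, Ea = 0.63
E = 0.81 * 0.82 * 0.63 * 100 = 41.8446%

41.8446 %


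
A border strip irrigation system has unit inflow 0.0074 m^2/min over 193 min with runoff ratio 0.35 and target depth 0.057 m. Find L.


L = q*t/((1+r)*Z)
L = 0.0074*193/((1+0.35)*0.057)
L = 1.4282/0.07695

18.5601 m


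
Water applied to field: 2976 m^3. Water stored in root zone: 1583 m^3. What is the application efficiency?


Ea = V_root / V_field * 100 = 1583 / 2976 * 100 = 53.1922%

53.1922 %


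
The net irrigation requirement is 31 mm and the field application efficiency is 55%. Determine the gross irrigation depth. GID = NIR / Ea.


Ea = 55% = 0.55
GID = NIR / Ea = 31 / 0.55 = 56.3636 mm

56.3636 mm


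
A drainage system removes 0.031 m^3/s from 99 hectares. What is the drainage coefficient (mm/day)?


DC = Q * 86400 / (A * 10000) * 1000
DC = 0.031 * 86400 / (99 * 10000) * 1000
DC = 2678400.0000 / 990000

2.7055 mm/day


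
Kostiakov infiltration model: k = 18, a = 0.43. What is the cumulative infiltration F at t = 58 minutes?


F = k * t^a = 18 * 58^0.43
F = 18 * 5.731576

103.1684 mm


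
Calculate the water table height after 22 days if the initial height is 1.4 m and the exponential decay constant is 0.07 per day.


m = m0 * exp(-k*t)
m = 1.4 * exp(-0.07 * 22)
m = 1.4 * exp(-1.5400)

0.3001 m


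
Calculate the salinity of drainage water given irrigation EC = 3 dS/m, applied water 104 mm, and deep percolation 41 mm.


EC_dw = EC_iw * D_iw / D_dw
EC_dw = 3 * 104 / 41
EC_dw = 312 / 41

7.6098 dS/m


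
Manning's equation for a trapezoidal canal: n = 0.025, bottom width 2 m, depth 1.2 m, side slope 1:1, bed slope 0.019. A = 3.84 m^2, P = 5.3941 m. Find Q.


R = A/P = 3.84/5.3941 = 0.711889
Q = (1/0.025) * 3.84 * 0.711889^(2/3) * 0.019^0.5

16.8801 m^3/s


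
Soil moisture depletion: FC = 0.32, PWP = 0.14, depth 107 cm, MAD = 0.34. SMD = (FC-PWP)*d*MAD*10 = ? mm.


SMD = (FC - PWP) * d * MAD * 10
SMD = (0.32 - 0.14) * 107 * 0.34 * 10
SMD = 0.1800 * 107 * 0.34 * 10

65.4840 mm


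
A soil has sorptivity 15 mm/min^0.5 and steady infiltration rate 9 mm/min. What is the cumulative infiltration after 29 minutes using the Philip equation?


F = S*sqrt(t) + A*t
F = 15*sqrt(29) + 9*29
F = 15*5.385165 + 261

341.7775 mm


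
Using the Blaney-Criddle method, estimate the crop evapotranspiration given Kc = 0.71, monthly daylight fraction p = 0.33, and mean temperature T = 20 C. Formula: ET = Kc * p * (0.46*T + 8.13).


ET = Kc * p * (0.46*T + 8.13)
ET = 0.71 * 0.33 * (0.46*20 + 8.13)
ET = 0.71 * 0.33 * 17.3300

4.0604 mm/day


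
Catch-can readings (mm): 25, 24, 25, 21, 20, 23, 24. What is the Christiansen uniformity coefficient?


mean = 23.142857 mm
MAD = 1.551020 mm
CU = (1 - 1.551020/23.142857)*100

93.2981 %


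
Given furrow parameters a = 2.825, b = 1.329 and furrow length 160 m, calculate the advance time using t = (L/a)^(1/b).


t = (L/a)^(1/b)
t = (160/2.825)^(1/1.329)
t = 56.637168^(1/1.329)

20.8503 min


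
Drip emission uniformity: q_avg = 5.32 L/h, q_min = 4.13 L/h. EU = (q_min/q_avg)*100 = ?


EU = (q_min/q_avg)*100 = (4.13/5.32)*100 = 77.6316%

77.6316 %


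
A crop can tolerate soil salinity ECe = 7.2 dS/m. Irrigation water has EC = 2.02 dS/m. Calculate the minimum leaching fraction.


LR = ECiw / (5*ECe - ECiw)
LR = 2.02 / (5*7.2 - 2.02)
LR = 2.02 / 33.9800

0.0594


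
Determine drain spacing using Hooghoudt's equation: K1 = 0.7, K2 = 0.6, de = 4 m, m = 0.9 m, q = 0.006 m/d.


S^2 = 8*K2*de*m/q + 4*K1*m^2/q
S^2 = 8*0.6*4*0.9/0.006 + 4*0.7*0.9^2/0.006
S = sqrt(3258.0000)

57.0789 m


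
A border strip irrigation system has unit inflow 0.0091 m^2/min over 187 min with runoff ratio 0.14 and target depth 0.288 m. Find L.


L = q*t/((1+r)*Z)
L = 0.0091*187/((1+0.14)*0.288)
L = 1.7017/0.32832

5.1831 m


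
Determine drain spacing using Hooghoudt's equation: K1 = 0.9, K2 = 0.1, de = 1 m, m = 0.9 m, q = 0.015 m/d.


S^2 = 8*K2*de*m/q + 4*K1*m^2/q
S^2 = 8*0.1*1*0.9/0.015 + 4*0.9*0.9^2/0.015
S = sqrt(242.4000)

15.5692 m


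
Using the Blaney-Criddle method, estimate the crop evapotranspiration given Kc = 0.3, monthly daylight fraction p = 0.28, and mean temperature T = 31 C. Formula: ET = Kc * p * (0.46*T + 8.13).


ET = Kc * p * (0.46*T + 8.13)
ET = 0.3 * 0.28 * (0.46*31 + 8.13)
ET = 0.3 * 0.28 * 22.3900

1.8808 mm/day


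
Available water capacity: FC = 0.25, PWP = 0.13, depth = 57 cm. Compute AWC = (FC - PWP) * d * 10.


AWC = (FC - PWP) * d * 10
AWC = (0.25 - 0.13) * 57 * 10
AWC = 0.1200 * 57 * 10

68.4000 mm


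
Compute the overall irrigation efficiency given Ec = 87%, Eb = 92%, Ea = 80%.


Ec = 0.87, Eb = 0.92, Ea = 0.8
E = 0.87 * 0.92 * 0.8 * 100 = 64.0320%

64.0320 %


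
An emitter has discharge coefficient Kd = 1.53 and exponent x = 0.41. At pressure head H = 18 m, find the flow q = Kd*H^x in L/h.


q = Kd * H^x = 1.53 * 18^0.41 = 1.53 * 3.270858

5.0044 L/h


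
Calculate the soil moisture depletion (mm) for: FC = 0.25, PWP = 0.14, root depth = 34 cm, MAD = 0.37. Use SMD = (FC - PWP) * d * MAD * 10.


SMD = (FC - PWP) * d * MAD * 10
SMD = (0.25 - 0.14) * 34 * 0.37 * 10
SMD = 0.1100 * 34 * 0.37 * 10

13.8380 mm


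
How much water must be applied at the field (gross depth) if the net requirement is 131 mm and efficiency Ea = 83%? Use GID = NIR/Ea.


Ea = 83% = 0.83
GID = NIR / Ea = 131 / 0.83 = 157.8313 mm

157.8313 mm


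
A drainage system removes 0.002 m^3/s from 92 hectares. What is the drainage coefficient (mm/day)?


DC = Q * 86400 / (A * 10000) * 1000
DC = 0.002 * 86400 / (92 * 10000) * 1000
DC = 172800.0000 / 920000

0.1878 mm/day


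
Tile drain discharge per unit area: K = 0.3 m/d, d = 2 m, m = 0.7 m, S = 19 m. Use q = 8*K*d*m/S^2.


q = 8*K*d*m/S^2
q = 8*0.3*2*0.7/19^2
q = 3.3600 / 361

0.0093 m/d


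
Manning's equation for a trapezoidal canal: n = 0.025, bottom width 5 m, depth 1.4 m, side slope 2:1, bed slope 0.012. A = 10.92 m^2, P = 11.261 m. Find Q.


R = A/P = 10.92/11.261 = 0.969718
Q = (1/0.025) * 10.92 * 0.969718^(2/3) * 0.012^0.5

46.8781 m^3/s


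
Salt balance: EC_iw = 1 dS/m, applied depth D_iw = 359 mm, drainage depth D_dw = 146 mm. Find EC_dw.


EC_dw = EC_iw * D_iw / D_dw
EC_dw = 1 * 359 / 146
EC_dw = 359 / 146

2.4589 dS/m


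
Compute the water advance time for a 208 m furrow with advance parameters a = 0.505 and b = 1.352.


t = (L/a)^(1/b)
t = (208/0.505)^(1/1.352)
t = 411.881188^(1/1.352)

85.9019 min


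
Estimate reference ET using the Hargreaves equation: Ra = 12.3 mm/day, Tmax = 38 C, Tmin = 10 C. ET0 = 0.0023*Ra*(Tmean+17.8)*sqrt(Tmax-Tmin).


Tmean = (Tmax + Tmin)/2 = (38 + 10)/2 = 24.0
ET0 = 0.0023 * 12.3 * (24.0 + 17.8) * sqrt(38 - 10)
ET0 = 0.0023 * 12.3 * 41.8 * 5.291503

6.2573 mm/day


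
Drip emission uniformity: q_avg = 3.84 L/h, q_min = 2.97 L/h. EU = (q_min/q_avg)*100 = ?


EU = (q_min/q_avg)*100 = (2.97/3.84)*100 = 77.3438%

77.3438 %


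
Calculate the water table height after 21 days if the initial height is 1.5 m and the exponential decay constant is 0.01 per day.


m = m0 * exp(-k*t)
m = 1.5 * exp(-0.01 * 21)
m = 1.5 * exp(-0.2100)

1.2159 m


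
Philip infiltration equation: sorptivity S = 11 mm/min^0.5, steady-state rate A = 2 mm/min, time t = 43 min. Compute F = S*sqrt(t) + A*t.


F = S*sqrt(t) + A*t
F = 11*sqrt(43) + 2*43
F = 11*6.557439 + 86

158.1318 mm


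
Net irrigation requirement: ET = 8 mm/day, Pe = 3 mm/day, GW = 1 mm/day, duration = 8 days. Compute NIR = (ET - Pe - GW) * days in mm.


Daily deficit = ET - Pe - GW = 8 - 3 - 1 = 4 mm/day
NIR = 4 * 8 = 32 mm

32.0000 mm


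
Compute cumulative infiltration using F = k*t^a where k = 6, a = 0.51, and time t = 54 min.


F = k * t^a = 6 * 54^0.51
F = 6 * 7.647523

45.8851 mm


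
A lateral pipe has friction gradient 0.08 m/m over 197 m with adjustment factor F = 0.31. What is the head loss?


hf = J * L * F = 0.08 * 197 * 0.31 = 4.8856 m

4.8856 m


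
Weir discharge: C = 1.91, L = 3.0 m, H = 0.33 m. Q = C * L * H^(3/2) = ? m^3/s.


Q = C * L * H^(3/2) = 1.91 * 3.0 * 0.33^1.5 = 1.91 * 3.0 * 0.189571

1.0862 m^3/s


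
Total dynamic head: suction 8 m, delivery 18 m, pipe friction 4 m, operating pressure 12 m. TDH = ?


TDH = Hs + Hd + hf + Hp = 8 + 18 + 4 + 12 = 42

42 m


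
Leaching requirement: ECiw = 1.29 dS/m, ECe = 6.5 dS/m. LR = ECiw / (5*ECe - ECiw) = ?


LR = ECiw / (5*ECe - ECiw)
LR = 1.29 / (5*6.5 - 1.29)
LR = 1.29 / 31.2100

0.0413


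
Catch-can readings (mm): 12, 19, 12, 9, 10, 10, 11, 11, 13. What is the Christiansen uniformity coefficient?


mean = 11.888889 mm
MAD = 1.876543 mm
CU = (1 - 1.876543/11.888889)*100

84.2160 %


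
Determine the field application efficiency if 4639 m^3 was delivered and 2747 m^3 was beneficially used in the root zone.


Ea = V_root / V_field * 100 = 2747 / 4639 * 100 = 59.2153%

59.2153 %


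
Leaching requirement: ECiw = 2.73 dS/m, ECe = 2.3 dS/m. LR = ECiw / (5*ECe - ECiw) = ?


LR = ECiw / (5*ECe - ECiw)
LR = 2.73 / (5*2.3 - 2.73)
LR = 2.73 / 8.7700

0.3113


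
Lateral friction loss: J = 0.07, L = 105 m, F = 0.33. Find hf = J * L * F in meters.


hf = J * L * F = 0.07 * 105 * 0.33 = 2.4255 m

2.4255 m


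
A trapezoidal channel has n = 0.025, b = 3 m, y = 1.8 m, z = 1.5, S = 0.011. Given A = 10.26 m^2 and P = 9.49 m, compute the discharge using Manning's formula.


R = A/P = 10.26/9.49 = 1.081138
Q = (1/0.025) * 10.26 * 1.081138^(2/3) * 0.011^0.5

45.3410 m^3/s


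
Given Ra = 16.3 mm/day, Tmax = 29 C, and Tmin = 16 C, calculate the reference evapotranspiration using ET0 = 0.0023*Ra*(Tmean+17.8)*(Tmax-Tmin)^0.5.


Tmean = (Tmax + Tmin)/2 = (29 + 16)/2 = 22.5
ET0 = 0.0023 * 16.3 * (22.5 + 17.8) * sqrt(29 - 16)
ET0 = 0.0023 * 16.3 * 40.3 * 3.605551

5.4474 mm/day


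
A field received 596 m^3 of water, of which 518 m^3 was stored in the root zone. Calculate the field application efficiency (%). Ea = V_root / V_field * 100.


Ea = V_root / V_field * 100 = 518 / 596 * 100 = 86.9128%

86.9128 %


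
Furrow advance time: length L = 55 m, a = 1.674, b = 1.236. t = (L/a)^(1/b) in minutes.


t = (L/a)^(1/b)
t = (55/1.674)^(1/1.236)
t = 32.855436^(1/1.236)

16.8666 min


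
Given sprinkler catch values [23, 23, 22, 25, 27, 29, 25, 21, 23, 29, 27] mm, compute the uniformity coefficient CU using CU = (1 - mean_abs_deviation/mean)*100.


mean = 24.909091 mm
MAD = 2.280992 mm
CU = (1 - 2.280992/24.909091)*100

90.8427 %


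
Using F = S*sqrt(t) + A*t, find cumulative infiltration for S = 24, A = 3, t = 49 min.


F = S*sqrt(t) + A*t
F = 24*sqrt(49) + 3*49
F = 24*7.000000 + 147

315.0000 mm


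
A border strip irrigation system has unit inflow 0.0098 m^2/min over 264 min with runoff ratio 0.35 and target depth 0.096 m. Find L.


L = q*t/((1+r)*Z)
L = 0.0098*264/((1+0.35)*0.096)
L = 2.5872/0.1296

19.9630 m


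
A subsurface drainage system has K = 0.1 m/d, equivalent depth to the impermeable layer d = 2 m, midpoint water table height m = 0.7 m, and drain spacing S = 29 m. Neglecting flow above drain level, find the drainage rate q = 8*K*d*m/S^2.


q = 8*K*d*m/S^2
q = 8*0.1*2*0.7/29^2
q = 1.1200 / 841

0.0013 m/d


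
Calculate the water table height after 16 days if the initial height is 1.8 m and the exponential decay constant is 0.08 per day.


m = m0 * exp(-k*t)
m = 1.8 * exp(-0.08 * 16)
m = 1.8 * exp(-1.2800)

0.5005 m


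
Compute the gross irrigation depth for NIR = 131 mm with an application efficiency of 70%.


Ea = 70% = 0.7
GID = NIR / Ea = 131 / 0.7 = 187.1429 mm

187.1429 mm


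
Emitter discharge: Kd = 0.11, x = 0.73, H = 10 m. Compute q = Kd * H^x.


q = Kd * H^x = 0.11 * 10^0.73 = 0.11 * 5.370318

0.5907 L/h


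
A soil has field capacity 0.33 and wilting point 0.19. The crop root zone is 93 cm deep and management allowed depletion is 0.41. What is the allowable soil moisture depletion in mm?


SMD = (FC - PWP) * d * MAD * 10
SMD = (0.33 - 0.19) * 93 * 0.41 * 10
SMD = 0.1400 * 93 * 0.41 * 10

53.3820 mm


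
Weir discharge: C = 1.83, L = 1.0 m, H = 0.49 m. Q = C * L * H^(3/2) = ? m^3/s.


Q = C * L * H^(3/2) = 1.83 * 1.0 * 0.49^1.5 = 1.83 * 1.0 * 0.343000

0.6277 m^3/s


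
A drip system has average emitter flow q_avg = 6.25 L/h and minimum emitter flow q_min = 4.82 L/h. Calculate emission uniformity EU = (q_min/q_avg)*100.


EU = (q_min/q_avg)*100 = (4.82/6.25)*100 = 77.1200%

77.1200 %


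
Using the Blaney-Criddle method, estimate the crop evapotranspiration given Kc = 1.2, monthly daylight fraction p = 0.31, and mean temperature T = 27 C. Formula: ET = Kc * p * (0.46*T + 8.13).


ET = Kc * p * (0.46*T + 8.13)
ET = 1.2 * 0.31 * (0.46*27 + 8.13)
ET = 1.2 * 0.31 * 20.5500

7.6446 mm/day


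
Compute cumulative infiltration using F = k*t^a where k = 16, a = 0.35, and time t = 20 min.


F = k * t^a = 16 * 20^0.35
F = 16 * 2.853386

45.6542 mm


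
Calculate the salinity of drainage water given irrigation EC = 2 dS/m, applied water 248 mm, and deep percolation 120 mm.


EC_dw = EC_iw * D_iw / D_dw
EC_dw = 2 * 248 / 120
EC_dw = 496 / 120

4.1333 dS/m


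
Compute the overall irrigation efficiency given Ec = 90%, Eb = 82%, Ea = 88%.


Ec = 0.9, Eb = 0.82, Ea = 0.88
E = 0.9 * 0.82 * 0.88 * 100 = 64.9440%

64.9440 %


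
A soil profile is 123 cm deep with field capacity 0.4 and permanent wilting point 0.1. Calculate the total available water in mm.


AWC = (FC - PWP) * d * 10
AWC = (0.4 - 0.1) * 123 * 10
AWC = 0.3000 * 123 * 10

369.0000 mm


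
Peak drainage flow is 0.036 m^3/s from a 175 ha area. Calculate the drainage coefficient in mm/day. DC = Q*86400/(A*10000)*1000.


DC = Q * 86400 / (A * 10000) * 1000
DC = 0.036 * 86400 / (175 * 10000) * 1000
DC = 3110400.0000 / 1750000

1.7774 mm/day


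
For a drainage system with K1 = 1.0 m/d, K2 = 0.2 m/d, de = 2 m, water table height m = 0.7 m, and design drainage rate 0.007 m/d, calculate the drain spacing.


S^2 = 8*K2*de*m/q + 4*K1*m^2/q
S^2 = 8*0.2*2*0.7/0.007 + 4*1.0*0.7^2/0.007
S = sqrt(600.0000)

24.4949 m


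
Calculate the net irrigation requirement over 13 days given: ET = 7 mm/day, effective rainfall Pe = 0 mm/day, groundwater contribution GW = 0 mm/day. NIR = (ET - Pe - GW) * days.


Daily deficit = ET - Pe - GW = 7 - 0 - 0 = 7 mm/day
NIR = 7 * 13 = 91 mm

91.0000 mm


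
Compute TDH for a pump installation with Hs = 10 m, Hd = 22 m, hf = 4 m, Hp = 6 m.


TDH = Hs + Hd + hf + Hp = 10 + 22 + 4 + 6 = 42

42 m


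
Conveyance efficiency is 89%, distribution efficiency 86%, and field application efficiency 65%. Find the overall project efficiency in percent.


Ec = 0.89, Eb = 0.86, Ea = 0.65
E = 0.89 * 0.86 * 0.65 * 100 = 49.7510%

49.7510 %


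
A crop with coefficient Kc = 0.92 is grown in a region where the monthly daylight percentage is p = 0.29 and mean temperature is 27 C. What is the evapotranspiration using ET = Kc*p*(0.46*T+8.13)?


ET = Kc * p * (0.46*T + 8.13)
ET = 0.92 * 0.29 * (0.46*27 + 8.13)
ET = 0.92 * 0.29 * 20.5500

5.4827 mm/day


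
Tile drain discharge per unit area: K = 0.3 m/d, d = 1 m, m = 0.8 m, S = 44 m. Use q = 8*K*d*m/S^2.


q = 8*K*d*m/S^2
q = 8*0.3*1*0.8/44^2
q = 1.9200 / 1936

9.9174e-04 m/d


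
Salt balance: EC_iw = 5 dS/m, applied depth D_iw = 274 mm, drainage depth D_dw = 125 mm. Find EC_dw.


EC_dw = EC_iw * D_iw / D_dw
EC_dw = 5 * 274 / 125
EC_dw = 1370 / 125

10.9600 dS/m


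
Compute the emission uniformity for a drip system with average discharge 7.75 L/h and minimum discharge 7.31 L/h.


EU = (q_min/q_avg)*100 = (7.31/7.75)*100 = 94.3226%

94.3226 %


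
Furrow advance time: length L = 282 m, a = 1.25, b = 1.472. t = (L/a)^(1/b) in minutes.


t = (L/a)^(1/b)
t = (282/1.25)^(1/1.472)
t = 225.600000^(1/1.472)

39.6950 min


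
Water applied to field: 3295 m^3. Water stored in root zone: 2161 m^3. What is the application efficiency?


Ea = V_root / V_field * 100 = 2161 / 3295 * 100 = 65.5842%

65.5842 %


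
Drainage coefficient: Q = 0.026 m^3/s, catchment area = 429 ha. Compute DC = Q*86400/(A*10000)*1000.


DC = Q * 86400 / (A * 10000) * 1000
DC = 0.026 * 86400 / (429 * 10000) * 1000
DC = 2246400.0000 / 4290000

0.5236 mm/day


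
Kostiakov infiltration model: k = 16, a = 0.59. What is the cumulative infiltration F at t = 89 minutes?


F = k * t^a = 16 * 89^0.59
F = 16 * 14.129933

226.0789 mm


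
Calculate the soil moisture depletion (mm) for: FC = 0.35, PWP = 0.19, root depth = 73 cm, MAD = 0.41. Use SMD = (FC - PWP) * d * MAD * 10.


SMD = (FC - PWP) * d * MAD * 10
SMD = (0.35 - 0.19) * 73 * 0.41 * 10
SMD = 0.1600 * 73 * 0.41 * 10

47.8880 mm


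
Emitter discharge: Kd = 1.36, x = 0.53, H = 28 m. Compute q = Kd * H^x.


q = Kd * H^x = 1.36 * 28^0.53 = 1.36 * 5.847817

7.9530 L/h


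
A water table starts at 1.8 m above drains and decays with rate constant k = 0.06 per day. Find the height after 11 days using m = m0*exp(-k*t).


m = m0 * exp(-k*t)
m = 1.8 * exp(-0.06 * 11)
m = 1.8 * exp(-0.6600)

0.9303 m


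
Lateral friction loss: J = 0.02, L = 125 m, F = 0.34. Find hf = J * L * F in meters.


hf = J * L * F = 0.02 * 125 * 0.34 = 0.8500 m

0.8500 m


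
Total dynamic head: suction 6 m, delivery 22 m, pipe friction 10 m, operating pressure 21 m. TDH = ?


TDH = Hs + Hd + hf + Hp = 6 + 22 + 10 + 21 = 59

59 m


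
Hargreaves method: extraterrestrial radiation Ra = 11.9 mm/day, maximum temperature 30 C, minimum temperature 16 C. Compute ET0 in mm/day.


Tmean = (Tmax + Tmin)/2 = (30 + 16)/2 = 23.0
ET0 = 0.0023 * 11.9 * (23.0 + 17.8) * sqrt(30 - 16)
ET0 = 0.0023 * 11.9 * 40.8 * 3.741657

4.1783 mm/day


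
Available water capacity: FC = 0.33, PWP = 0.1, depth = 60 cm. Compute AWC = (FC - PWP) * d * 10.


AWC = (FC - PWP) * d * 10
AWC = (0.33 - 0.1) * 60 * 10
AWC = 0.2300 * 60 * 10

138.0000 mm


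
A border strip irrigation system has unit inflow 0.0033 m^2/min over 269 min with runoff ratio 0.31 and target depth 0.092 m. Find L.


L = q*t/((1+r)*Z)
L = 0.0033*269/((1+0.31)*0.092)
L = 0.8877/0.12052

7.3656 m


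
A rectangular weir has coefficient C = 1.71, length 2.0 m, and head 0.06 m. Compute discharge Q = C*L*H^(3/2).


Q = C * L * H^(3/2) = 1.71 * 2.0 * 0.06^1.5 = 1.71 * 2.0 * 0.014697

0.0503 m^3/s


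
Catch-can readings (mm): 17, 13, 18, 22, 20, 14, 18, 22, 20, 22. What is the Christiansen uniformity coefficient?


mean = 18.600000 mm
MAD = 2.600000 mm
CU = (1 - 2.600000/18.600000)*100

86.0215 %


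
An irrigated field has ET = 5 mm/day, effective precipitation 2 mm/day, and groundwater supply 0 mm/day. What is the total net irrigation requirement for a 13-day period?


Daily deficit = ET - Pe - GW = 5 - 2 - 0 = 3 mm/day
NIR = 3 * 13 = 39 mm

39.0000 mm


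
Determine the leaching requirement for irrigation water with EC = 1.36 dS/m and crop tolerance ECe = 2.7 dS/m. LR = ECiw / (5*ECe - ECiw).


LR = ECiw / (5*ECe - ECiw)
LR = 1.36 / (5*2.7 - 1.36)
LR = 1.36 / 12.1400

0.1120


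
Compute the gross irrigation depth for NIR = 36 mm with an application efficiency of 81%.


Ea = 81% = 0.81
GID = NIR / Ea = 36 / 0.81 = 44.4444 mm

44.4444 mm


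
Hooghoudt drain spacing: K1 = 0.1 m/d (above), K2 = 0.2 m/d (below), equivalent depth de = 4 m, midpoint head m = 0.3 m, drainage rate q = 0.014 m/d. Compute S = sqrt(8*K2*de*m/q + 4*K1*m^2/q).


S^2 = 8*K2*de*m/q + 4*K1*m^2/q
S^2 = 8*0.2*4*0.3/0.014 + 4*0.1*0.3^2/0.014
S = sqrt(139.7143)

11.8201 m


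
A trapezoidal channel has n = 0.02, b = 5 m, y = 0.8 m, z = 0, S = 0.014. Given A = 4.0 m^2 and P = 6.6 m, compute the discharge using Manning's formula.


R = A/P = 4.0/6.6 = 0.606061
Q = (1/0.02) * 4.0 * 0.606061^(2/3) * 0.014^0.5

16.9475 m^3/s


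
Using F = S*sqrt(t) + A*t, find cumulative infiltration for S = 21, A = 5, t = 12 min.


F = S*sqrt(t) + A*t
F = 21*sqrt(12) + 5*12
F = 21*3.464102 + 60

132.7461 mm


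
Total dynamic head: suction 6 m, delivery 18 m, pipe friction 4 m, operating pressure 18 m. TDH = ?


TDH = Hs + Hd + hf + Hp = 6 + 18 + 4 + 18 = 46

46 m


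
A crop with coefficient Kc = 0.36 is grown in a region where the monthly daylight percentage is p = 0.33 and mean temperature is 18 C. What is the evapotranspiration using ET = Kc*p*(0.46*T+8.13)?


ET = Kc * p * (0.46*T + 8.13)
ET = 0.36 * 0.33 * (0.46*18 + 8.13)
ET = 0.36 * 0.33 * 16.4100

1.9495 mm/day


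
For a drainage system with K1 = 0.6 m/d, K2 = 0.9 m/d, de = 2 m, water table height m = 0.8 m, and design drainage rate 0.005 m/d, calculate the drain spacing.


S^2 = 8*K2*de*m/q + 4*K1*m^2/q
S^2 = 8*0.9*2*0.8/0.005 + 4*0.6*0.8^2/0.005
S = sqrt(2611.2000)

51.0999 m


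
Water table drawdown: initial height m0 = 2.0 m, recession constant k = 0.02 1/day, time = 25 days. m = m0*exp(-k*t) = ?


m = m0 * exp(-k*t)
m = 2.0 * exp(-0.02 * 25)
m = 2.0 * exp(-0.5000)

1.2131 m


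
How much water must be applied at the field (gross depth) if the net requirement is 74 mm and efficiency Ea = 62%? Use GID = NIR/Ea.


Ea = 62% = 0.62
GID = NIR / Ea = 74 / 0.62 = 119.3548 mm

119.3548 mm


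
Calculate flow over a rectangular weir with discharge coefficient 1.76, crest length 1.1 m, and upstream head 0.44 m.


Q = C * L * H^(3/2) = 1.76 * 1.1 * 0.44^1.5 = 1.76 * 1.1 * 0.291863

0.5650 m^3/s


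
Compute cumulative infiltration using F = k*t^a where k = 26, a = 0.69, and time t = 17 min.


F = k * t^a = 26 * 17^0.69
F = 26 * 7.063334

183.6467 mm


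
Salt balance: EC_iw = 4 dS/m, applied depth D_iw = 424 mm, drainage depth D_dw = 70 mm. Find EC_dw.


EC_dw = EC_iw * D_iw / D_dw
EC_dw = 4 * 424 / 70
EC_dw = 1696 / 70

24.2286 dS/m


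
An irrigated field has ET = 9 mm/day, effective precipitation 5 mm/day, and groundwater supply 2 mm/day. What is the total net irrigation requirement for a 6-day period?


Daily deficit = ET - Pe - GW = 9 - 5 - 2 = 2 mm/day
NIR = 2 * 6 = 12 mm

12.0000 mm


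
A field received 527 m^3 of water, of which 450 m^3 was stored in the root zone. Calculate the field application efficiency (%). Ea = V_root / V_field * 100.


Ea = V_root / V_field * 100 = 450 / 527 * 100 = 85.3890%

85.3890 %


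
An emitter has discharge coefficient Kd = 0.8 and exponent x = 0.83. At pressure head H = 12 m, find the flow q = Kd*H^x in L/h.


q = Kd * H^x = 0.8 * 12^0.83 = 0.8 * 7.865393

6.2923 L/h


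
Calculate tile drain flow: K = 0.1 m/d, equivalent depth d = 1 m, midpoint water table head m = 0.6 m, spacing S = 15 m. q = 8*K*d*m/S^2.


q = 8*K*d*m/S^2
q = 8*0.1*1*0.6/15^2
q = 0.4800 / 225

0.0021 m/d


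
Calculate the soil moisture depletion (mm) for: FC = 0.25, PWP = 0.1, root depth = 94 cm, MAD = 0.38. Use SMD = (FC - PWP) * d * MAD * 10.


SMD = (FC - PWP) * d * MAD * 10
SMD = (0.25 - 0.1) * 94 * 0.38 * 10
SMD = 0.1500 * 94 * 0.38 * 10

53.5800 mm


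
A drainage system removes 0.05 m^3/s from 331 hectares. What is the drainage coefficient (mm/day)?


DC = Q * 86400 / (A * 10000) * 1000
DC = 0.05 * 86400 / (331 * 10000) * 1000
DC = 4320000.0000 / 3310000

1.3051 mm/day


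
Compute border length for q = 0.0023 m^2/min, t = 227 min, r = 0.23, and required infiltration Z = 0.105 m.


L = q*t/((1+r)*Z)
L = 0.0023*227/((1+0.23)*0.105)
L = 0.5221/0.12915

4.0426 m


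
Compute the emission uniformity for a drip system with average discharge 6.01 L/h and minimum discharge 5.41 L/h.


EU = (q_min/q_avg)*100 = (5.41/6.01)*100 = 90.0166%

90.0166 %


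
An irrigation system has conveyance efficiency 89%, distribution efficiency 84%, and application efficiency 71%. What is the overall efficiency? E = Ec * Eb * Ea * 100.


Ec = 0.89, Eb = 0.84, Ea = 0.71
E = 0.89 * 0.84 * 0.71 * 100 = 53.0796%

53.0796 %


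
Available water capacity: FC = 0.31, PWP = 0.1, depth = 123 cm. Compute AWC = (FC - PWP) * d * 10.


AWC = (FC - PWP) * d * 10
AWC = (0.31 - 0.1) * 123 * 10
AWC = 0.2100 * 123 * 10

258.3000 mm


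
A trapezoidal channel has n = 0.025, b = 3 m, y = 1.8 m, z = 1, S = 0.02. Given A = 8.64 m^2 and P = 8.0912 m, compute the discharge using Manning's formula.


R = A/P = 8.64/8.0912 = 1.067827
Q = (1/0.025) * 8.64 * 1.067827^(2/3) * 0.02^0.5

51.0610 m^3/s


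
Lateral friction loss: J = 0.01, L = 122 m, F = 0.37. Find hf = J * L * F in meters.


hf = J * L * F = 0.01 * 122 * 0.37 = 0.4514 m

0.4514 m


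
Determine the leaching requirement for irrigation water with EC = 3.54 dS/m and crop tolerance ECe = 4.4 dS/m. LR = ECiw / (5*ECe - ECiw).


LR = ECiw / (5*ECe - ECiw)
LR = 3.54 / (5*4.4 - 3.54)
LR = 3.54 / 18.4600

0.1918


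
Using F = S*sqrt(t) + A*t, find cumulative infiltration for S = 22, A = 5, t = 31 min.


F = S*sqrt(t) + A*t
F = 22*sqrt(31) + 5*31
F = 22*5.567764 + 155

277.4908 mm


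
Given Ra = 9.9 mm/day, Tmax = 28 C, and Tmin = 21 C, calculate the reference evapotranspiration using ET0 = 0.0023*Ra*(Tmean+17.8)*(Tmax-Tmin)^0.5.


Tmean = (Tmax + Tmin)/2 = (28 + 21)/2 = 24.5
ET0 = 0.0023 * 9.9 * (24.5 + 17.8) * sqrt(28 - 21)
ET0 = 0.0023 * 9.9 * 42.3 * 2.645751

2.5483 mm/day


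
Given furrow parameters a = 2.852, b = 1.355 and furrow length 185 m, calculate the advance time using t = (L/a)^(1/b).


t = (L/a)^(1/b)
t = (185/2.852)^(1/1.355)
t = 64.866760^(1/1.355)

21.7413 min


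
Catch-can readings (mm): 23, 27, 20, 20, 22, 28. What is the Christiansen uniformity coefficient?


mean = 23.333333 mm
MAD = 2.777778 mm
CU = (1 - 2.777778/23.333333)*100

88.0952 %


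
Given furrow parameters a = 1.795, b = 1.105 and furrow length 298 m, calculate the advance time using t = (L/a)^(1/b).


t = (L/a)^(1/b)
t = (298/1.795)^(1/1.105)
t = 166.016713^(1/1.105)

102.1380 min


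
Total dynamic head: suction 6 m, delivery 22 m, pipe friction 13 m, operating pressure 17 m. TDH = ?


TDH = Hs + Hd + hf + Hp = 6 + 22 + 13 + 17 = 58

58 m


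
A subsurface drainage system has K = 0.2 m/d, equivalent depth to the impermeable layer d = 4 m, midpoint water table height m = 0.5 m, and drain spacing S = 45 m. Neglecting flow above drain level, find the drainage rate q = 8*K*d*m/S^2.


q = 8*K*d*m/S^2
q = 8*0.2*4*0.5/45^2
q = 3.2000 / 2025

0.0016 m/d


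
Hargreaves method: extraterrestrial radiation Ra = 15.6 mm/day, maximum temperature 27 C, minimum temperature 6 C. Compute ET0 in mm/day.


Tmean = (Tmax + Tmin)/2 = (27 + 6)/2 = 16.5
ET0 = 0.0023 * 15.6 * (16.5 + 17.8) * sqrt(27 - 6)
ET0 = 0.0023 * 15.6 * 34.3 * 4.582576

5.6397 mm/day


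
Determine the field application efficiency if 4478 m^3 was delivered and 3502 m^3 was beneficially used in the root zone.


Ea = V_root / V_field * 100 = 3502 / 4478 * 100 = 78.2046%

78.2046 %


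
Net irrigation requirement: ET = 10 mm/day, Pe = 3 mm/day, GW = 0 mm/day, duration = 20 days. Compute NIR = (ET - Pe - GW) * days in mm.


Daily deficit = ET - Pe - GW = 10 - 3 - 0 = 7 mm/day
NIR = 7 * 20 = 140 mm

140.0000 mm


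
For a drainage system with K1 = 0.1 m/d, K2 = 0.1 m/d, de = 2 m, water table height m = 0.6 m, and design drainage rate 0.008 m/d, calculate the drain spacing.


S^2 = 8*K2*de*m/q + 4*K1*m^2/q
S^2 = 8*0.1*2*0.6/0.008 + 4*0.1*0.6^2/0.008
S = sqrt(138.0000)

11.7473 m


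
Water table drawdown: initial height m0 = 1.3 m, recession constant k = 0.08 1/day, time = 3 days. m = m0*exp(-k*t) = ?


m = m0 * exp(-k*t)
m = 1.3 * exp(-0.08 * 3)
m = 1.3 * exp(-0.2400)

1.0226 m


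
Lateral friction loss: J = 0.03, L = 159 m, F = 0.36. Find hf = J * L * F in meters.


hf = J * L * F = 0.03 * 159 * 0.36 = 1.7172 m

1.7172 m


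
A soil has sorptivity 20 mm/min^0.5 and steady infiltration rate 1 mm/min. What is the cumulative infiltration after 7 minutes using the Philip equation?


F = S*sqrt(t) + A*t
F = 20*sqrt(7) + 1*7
F = 20*2.645751 + 7

59.9150 mm


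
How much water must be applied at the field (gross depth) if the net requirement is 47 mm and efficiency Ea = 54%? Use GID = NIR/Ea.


Ea = 54% = 0.54
GID = NIR / Ea = 47 / 0.54 = 87.0370 mm

87.0370 mm


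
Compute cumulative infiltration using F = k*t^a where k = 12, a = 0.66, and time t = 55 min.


F = k * t^a = 12 * 55^0.66
F = 12 * 14.081191

168.9743 mm


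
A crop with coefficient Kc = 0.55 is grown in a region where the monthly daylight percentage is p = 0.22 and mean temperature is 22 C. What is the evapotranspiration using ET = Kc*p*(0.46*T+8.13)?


ET = Kc * p * (0.46*T + 8.13)
ET = 0.55 * 0.22 * (0.46*22 + 8.13)
ET = 0.55 * 0.22 * 18.2500

2.2083 mm/day


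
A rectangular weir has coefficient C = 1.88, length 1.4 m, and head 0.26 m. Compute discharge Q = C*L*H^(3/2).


Q = C * L * H^(3/2) = 1.88 * 1.4 * 0.26^1.5 = 1.88 * 1.4 * 0.132575

0.3489 m^3/s


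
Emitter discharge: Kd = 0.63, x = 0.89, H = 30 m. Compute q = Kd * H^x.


q = Kd * H^x = 0.63 * 30^0.89 = 0.63 * 20.636589

13.0011 L/h


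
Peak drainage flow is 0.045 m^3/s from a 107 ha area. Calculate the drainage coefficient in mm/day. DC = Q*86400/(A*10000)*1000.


DC = Q * 86400 / (A * 10000) * 1000
DC = 0.045 * 86400 / (107 * 10000) * 1000
DC = 3888000.0000 / 1070000

3.6336 mm/day


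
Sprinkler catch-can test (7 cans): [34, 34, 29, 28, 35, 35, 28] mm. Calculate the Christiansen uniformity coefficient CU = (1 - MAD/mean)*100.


mean = 31.857143 mm
MAD = 3.020408 mm
CU = (1 - 3.020408/31.857143)*100

90.5189 %


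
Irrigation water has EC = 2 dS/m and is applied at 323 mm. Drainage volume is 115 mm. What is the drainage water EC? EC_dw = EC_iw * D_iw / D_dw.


EC_dw = EC_iw * D_iw / D_dw
EC_dw = 2 * 323 / 115
EC_dw = 646 / 115

5.6174 dS/m


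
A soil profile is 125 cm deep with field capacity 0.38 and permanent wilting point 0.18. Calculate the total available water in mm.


AWC = (FC - PWP) * d * 10
AWC = (0.38 - 0.18) * 125 * 10
AWC = 0.2000 * 125 * 10

250.0000 mm


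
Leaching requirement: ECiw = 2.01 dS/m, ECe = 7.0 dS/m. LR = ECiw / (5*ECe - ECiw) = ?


LR = ECiw / (5*ECe - ECiw)
LR = 2.01 / (5*7.0 - 2.01)
LR = 2.01 / 32.9900

0.0609


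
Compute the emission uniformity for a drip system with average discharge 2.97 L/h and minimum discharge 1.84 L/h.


EU = (q_min/q_avg)*100 = (1.84/2.97)*100 = 61.9529%

61.9529 %


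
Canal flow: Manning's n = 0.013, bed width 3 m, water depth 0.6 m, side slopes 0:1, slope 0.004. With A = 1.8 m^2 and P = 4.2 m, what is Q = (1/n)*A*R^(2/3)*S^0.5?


R = A/P = 1.8/4.2 = 0.428571
Q = (1/0.013) * 1.8 * 0.428571^(2/3) * 0.004^0.5

4.9778 m^3/s


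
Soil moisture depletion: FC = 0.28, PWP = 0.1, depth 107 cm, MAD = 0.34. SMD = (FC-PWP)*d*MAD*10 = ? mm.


SMD = (FC - PWP) * d * MAD * 10
SMD = (0.28 - 0.1) * 107 * 0.34 * 10
SMD = 0.1800 * 107 * 0.34 * 10

65.4840 mm


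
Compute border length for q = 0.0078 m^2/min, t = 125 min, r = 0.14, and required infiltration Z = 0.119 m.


L = q*t/((1+r)*Z)
L = 0.0078*125/((1+0.14)*0.119)
L = 0.975/0.13566

7.1871 m


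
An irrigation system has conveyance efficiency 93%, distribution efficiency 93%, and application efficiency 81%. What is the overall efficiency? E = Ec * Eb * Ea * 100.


Ec = 0.93, Eb = 0.93, Ea = 0.81
E = 0.93 * 0.93 * 0.81 * 100 = 70.0569%

70.0569 %


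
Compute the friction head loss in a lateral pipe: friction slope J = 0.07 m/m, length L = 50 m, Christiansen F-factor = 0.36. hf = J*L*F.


hf = J * L * F = 0.07 * 50 * 0.36 = 1.2600 m

1.2600 m


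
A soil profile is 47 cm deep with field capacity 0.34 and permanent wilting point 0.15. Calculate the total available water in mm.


AWC = (FC - PWP) * d * 10
AWC = (0.34 - 0.15) * 47 * 10
AWC = 0.1900 * 47 * 10

89.3000 mm


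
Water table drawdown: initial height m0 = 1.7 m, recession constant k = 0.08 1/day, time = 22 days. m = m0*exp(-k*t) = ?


m = m0 * exp(-k*t)
m = 1.7 * exp(-0.08 * 22)
m = 1.7 * exp(-1.7600)

0.2925 m


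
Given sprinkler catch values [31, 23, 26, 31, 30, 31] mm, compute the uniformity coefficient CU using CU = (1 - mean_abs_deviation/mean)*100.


mean = 28.666667 mm
MAD = 2.777778 mm
CU = (1 - 2.777778/28.666667)*100

90.3101 %


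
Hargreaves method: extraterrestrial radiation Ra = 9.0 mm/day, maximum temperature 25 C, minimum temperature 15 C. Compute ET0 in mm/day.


Tmean = (Tmax + Tmin)/2 = (25 + 15)/2 = 20.0
ET0 = 0.0023 * 9.0 * (20.0 + 17.8) * sqrt(25 - 15)
ET0 = 0.0023 * 9.0 * 37.8 * 3.162278

2.4744 mm/day


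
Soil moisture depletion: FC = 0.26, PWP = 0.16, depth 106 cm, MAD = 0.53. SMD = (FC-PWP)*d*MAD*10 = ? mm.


SMD = (FC - PWP) * d * MAD * 10
SMD = (0.26 - 0.16) * 106 * 0.53 * 10
SMD = 0.1000 * 106 * 0.53 * 10

56.1800 mm
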